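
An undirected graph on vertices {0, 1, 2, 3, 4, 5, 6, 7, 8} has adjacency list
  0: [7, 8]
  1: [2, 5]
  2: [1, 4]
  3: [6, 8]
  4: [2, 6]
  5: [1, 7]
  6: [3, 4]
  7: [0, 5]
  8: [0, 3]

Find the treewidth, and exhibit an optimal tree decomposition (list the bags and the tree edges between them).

Each bag holds 3 vertices, so the decomposition has width 2, which upper-bounds the treewidth. Since 7–0–8–3–6–4–2–1–5–7 is a cycle in G, G is not acyclic. Forests are exactly the graphs of treewidth ≤ 1, so tw(G) ≥ 2. Combining the bounds, tw(G) = 2.

Treewidth 2.
One optimal decomposition is:
Bags: B1 = {0, 7, 8}  B2 = {3, 7, 8}  B3 = {3, 6, 7}  B4 = {4, 6, 7}  B5 = {2, 4, 7}  B6 = {1, 2, 7}  B7 = {1, 5, 7}
Tree: B1–B2, B2–B3, B3–B4, B4–B5, B5–B6, B6–B7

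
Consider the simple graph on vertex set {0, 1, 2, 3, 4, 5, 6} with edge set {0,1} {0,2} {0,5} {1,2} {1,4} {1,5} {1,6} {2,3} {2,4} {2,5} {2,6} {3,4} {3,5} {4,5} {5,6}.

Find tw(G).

A width-3 tree decomposition is:
Bags: B1 = {1, 2, 4, 5}  B2 = {2, 3, 4, 5}  B3 = {0, 1, 2, 5}  B4 = {1, 2, 5, 6}
Tree: B1–B2, B1–B3, B3–B4
The largest bag has 4 vertices, giving width 3; this decomposition certifies tw(G) ≤ 3. Conversely, {0, 1, 2, 5} is a clique of size 4, and the vertices of any clique must share a bag in every tree decomposition; so some bag has ≥ 4 vertices and tw(G) ≥ 3. Combining the bounds, tw(G) = 3.

3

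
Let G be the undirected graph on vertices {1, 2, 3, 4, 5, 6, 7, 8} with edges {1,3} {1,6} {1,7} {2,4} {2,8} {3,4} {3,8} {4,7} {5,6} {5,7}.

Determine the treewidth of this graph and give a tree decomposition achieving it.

Each bag holds 3 vertices, so the decomposition has width 2, which upper-bounds the treewidth. For the lower bound, G contains the cycle 2–8–3–4–2, so G is not a forest; only forests have treewidth ≤ 1, hence tw(G) ≥ 2. Hence tw(G) = 2 exactly.

Treewidth 2.
One optimal decomposition is:
Bags: B1 = {2, 4, 8}  B2 = {3, 4, 8}  B3 = {3, 4, 7}  B4 = {1, 3, 7}  B5 = {1, 5, 7}  B6 = {1, 5, 6}
Tree: B1–B2, B2–B3, B3–B4, B4–B5, B5–B6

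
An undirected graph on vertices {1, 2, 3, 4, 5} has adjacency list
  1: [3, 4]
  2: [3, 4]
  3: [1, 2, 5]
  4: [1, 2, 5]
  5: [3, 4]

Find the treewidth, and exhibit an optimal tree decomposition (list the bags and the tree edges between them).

Treewidth 2.
One such decomposition:
Bags: B1 = {1, 3, 4}  B2 = {2, 3, 4}  B3 = {3, 4, 5}
Tree: B1–B2, B2–B3

Each bag holds 3 vertices, so the decomposition has width 2, which upper-bounds the treewidth. The edges 1–3–2–4–1 form a cycle, so G is not a tree and its treewidth is at least 2. Hence tw(G) = 2 exactly.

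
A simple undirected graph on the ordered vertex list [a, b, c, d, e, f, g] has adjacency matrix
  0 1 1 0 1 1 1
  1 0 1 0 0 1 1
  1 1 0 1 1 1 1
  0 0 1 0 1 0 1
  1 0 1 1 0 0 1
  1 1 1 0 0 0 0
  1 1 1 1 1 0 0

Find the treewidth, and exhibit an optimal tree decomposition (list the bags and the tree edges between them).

Each bag holds 4 vertices, so the decomposition has width 3, which upper-bounds the treewidth. Conversely, {c, d, e, g} is a clique of size 4, and the vertices of any clique must share a bag in every tree decomposition; so some bag has ≥ 4 vertices and tw(G) ≥ 3. Hence tw(G) = 3 exactly.

Treewidth 3.
Bags: B1 = {a, b, c, g}  B2 = {a, c, e, g}  B3 = {c, d, e, g}  B4 = {a, b, c, f}
Tree: B1–B2, B2–B3, B1–B4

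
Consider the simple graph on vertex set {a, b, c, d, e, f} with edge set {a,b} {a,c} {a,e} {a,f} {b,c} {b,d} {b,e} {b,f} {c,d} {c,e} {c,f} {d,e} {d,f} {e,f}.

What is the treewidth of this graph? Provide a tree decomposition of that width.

Every bag has size at most 5, so the width is 5 − 1 = 4 and tw(G) ≤ 4. Conversely, {b, c, d, e, f} is a clique of size 5, and the vertices of any clique must share a bag in every tree decomposition; so some bag has ≥ 5 vertices and tw(G) ≥ 4. Hence tw(G) = 4 exactly.

Treewidth 4.
One such decomposition:
Bags: B1 = {a, b, c, e, f}  B2 = {b, c, d, e, f}
Tree: B1–B2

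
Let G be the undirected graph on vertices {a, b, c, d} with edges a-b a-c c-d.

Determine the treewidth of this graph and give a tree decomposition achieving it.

Each bag holds 2 vertices, so the decomposition has width 1, which upper-bounds the treewidth. G has an edge, so its treewidth is at least 1. Combining the bounds, tw(G) = 1.

Treewidth 1.
Bags: B1 = {a, b}  B2 = {a, c}  B3 = {c, d}
Tree: B1–B2, B2–B3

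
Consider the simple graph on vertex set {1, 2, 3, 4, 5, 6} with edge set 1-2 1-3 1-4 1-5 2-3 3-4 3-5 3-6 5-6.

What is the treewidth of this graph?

A width-2 tree decomposition is:
Bags: B1 = {1, 3, 5}  B2 = {3, 5, 6}  B3 = {1, 3, 4}  B4 = {1, 2, 3}
Tree: B1–B2, B1–B3, B1–B4
Every bag has size at most 3, so the width is 3 − 1 = 2 and tw(G) ≤ 2. On the other hand G contains the 3-clique {1, 2, 3}. A clique must lie in a single bag of any decomposition, so no decomposition can have width below 2. Hence tw(G) = 2 exactly.

2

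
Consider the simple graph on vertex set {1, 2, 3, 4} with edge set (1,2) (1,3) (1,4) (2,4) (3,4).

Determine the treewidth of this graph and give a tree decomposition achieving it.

Treewidth 2.
Bags: B1 = {1, 3, 4}  B2 = {1, 2, 4}
Tree: B1–B2

Each bag holds 3 vertices, so the decomposition has width 2, which upper-bounds the treewidth. Conversely, {1, 2, 4} is a clique of size 3, and the vertices of any clique must share a bag in every tree decomposition; so some bag has ≥ 3 vertices and tw(G) ≥ 2. Hence tw(G) = 2 exactly.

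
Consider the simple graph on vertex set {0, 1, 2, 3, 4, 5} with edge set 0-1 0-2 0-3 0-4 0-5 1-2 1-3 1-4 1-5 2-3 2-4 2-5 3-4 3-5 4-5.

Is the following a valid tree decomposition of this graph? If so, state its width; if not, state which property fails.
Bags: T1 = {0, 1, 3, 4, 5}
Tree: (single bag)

No — vertex 2 appears in no bag.

A tree decomposition must satisfy three properties: every vertex lies in some bag; for every edge, both endpoints lie together in some bag; and for every vertex, the bags containing it form a connected subtree. Here vertex 2 appears in no bag, so the decomposition is invalid.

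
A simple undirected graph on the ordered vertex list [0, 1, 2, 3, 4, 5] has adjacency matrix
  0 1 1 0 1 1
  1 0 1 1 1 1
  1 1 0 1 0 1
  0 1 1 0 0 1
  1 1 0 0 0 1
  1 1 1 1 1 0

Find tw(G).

3

A width-3 tree decomposition is:
Bags: B1 = {0, 1, 2, 5}  B2 = {1, 2, 3, 5}  B3 = {0, 1, 4, 5}
Tree: B1–B2, B1–B3
Every bag has size at most 4, so the width is 4 − 1 = 3 and tw(G) ≤ 3. On the other hand G contains the 4-clique {0, 1, 2, 5}. A clique must lie in a single bag of any decomposition, so no decomposition can have width below 3. Combining the bounds, tw(G) = 3.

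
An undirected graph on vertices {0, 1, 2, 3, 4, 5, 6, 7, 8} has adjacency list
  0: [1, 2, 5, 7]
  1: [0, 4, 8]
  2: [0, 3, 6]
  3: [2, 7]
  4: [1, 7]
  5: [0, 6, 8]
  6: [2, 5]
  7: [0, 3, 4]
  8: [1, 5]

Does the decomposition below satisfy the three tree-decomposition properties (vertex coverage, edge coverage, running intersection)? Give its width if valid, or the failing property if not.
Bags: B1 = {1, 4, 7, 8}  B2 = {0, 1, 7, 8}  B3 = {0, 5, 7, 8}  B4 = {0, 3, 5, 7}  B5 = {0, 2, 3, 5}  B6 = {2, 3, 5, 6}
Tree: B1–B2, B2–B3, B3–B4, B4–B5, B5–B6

Yes; width 3.

Checking the three conditions: (i) the bags cover all of {0, 1, 2, 3, 4, 5, 6, 7, 8}; (ii) for each edge, some bag contains both endpoints; (iii) the bags containing any fixed vertex form a subtree. All hold, so the decomposition is valid with width 4 − 1 = 3.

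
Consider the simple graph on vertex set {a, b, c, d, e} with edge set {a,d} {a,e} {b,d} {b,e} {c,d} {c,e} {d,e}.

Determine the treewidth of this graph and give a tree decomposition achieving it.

Treewidth 2.
One such decomposition:
Bags: B1 = {b, d, e}  B2 = {c, d, e}  B3 = {a, d, e}
Tree: B1–B2, B1–B3

Each bag holds 3 vertices, so the decomposition has width 2, which upper-bounds the treewidth. For the lower bound, the 3 vertices {c, d, e} are pairwise adjacent, and any tree decomposition puts a clique entirely inside one bag — forcing width ≥ 2. The upper and lower bounds meet at 2, so that is the treewidth.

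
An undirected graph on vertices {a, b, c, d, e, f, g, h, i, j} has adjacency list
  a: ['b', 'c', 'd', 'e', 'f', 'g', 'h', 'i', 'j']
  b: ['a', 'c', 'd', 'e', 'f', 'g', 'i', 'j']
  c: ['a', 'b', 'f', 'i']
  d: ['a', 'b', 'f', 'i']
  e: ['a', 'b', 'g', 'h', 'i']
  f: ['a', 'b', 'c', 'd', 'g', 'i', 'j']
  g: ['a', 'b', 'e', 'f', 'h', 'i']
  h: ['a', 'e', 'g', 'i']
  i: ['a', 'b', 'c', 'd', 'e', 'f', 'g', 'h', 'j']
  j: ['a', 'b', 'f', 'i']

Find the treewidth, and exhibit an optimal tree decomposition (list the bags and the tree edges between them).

Treewidth 4.
One optimal decomposition is:
Bags: B1 = {a, b, f, g, i}  B2 = {a, b, f, i, j}  B3 = {a, b, e, g, i}  B4 = {a, b, d, f, i}  B5 = {a, b, c, f, i}  B6 = {a, e, g, h, i}
Tree: B1–B2, B1–B3, B2–B4, B1–B5, B3–B6

Each bag holds 5 vertices, so the decomposition has width 4, which upper-bounds the treewidth. Conversely, {a, e, g, h, i} is a clique of size 5, and the vertices of any clique must share a bag in every tree decomposition; so some bag has ≥ 5 vertices and tw(G) ≥ 4. Combining the bounds, tw(G) = 4.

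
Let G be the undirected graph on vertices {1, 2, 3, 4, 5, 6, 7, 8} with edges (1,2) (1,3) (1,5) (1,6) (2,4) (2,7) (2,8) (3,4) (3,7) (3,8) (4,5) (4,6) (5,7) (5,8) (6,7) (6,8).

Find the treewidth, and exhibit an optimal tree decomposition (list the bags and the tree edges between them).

Treewidth 4.
One such decomposition:
Bags: B1 = {1, 2, 3, 5, 6}  B2 = {2, 3, 4, 5, 6}  B3 = {2, 3, 5, 6, 7}  B4 = {2, 3, 5, 6, 8}
Tree: B1–B2, B2–B3, B3–B4

Each bag holds 5 vertices, so the decomposition has width 4, which upper-bounds the treewidth. For the lower bound: the 5 vertex sets {1,6}, {3,4}, {5,7}, {2}, {8} are disjoint, each induces a connected subgraph, and every pair is joined by at least one edge of G. Contracting each set to a single vertex therefore yields K_{5} as a minor, and since treewidth is minor-monotone, tw(G) ≥ tw(K_{5}) = 4. The upper and lower bounds meet at 4, so that is the treewidth.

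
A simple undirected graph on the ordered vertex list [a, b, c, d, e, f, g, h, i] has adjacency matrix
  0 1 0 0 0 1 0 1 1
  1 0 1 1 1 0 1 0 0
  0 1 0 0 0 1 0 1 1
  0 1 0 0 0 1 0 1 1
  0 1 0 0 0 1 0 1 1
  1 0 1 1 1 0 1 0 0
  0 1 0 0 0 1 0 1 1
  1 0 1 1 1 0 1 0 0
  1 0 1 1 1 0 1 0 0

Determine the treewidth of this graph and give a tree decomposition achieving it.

Treewidth 4.
One such decomposition:
Bags: B1 = {b, f, g, h, i}  B2 = {b, d, f, h, i}  B3 = {b, e, f, h, i}  B4 = {b, c, f, h, i}  B5 = {a, b, f, h, i}
Tree: B1–B2, B2–B3, B3–B4, B4–B5

Each bag holds 5 vertices, so the decomposition has width 4, which upper-bounds the treewidth. For the lower bound: the 5 vertex sets {g,i}, {d,h}, {b,e}, {f}, {c} are disjoint, each induces a connected subgraph, and every pair is joined by at least one edge of G. Contracting each set to a single vertex therefore yields K_{5} as a minor, and since treewidth is minor-monotone, tw(G) ≥ tw(K_{5}) = 4. Hence tw(G) = 4 exactly.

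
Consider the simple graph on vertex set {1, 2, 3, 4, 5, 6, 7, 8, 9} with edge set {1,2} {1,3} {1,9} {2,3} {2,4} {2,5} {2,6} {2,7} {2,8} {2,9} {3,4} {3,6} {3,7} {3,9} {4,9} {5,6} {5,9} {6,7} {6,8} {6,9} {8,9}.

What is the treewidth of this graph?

3

A width-3 tree decomposition is:
Bags: B1 = {2, 3, 6, 9}  B2 = {2, 3, 6, 7}  B3 = {1, 2, 3, 9}  B4 = {2, 6, 8, 9}  B5 = {2, 5, 6, 9}  B6 = {2, 3, 4, 9}
Tree: B1–B2, B1–B3, B1–B4, B1–B5, B3–B6
Every bag has size at most 4, so the width is 4 − 1 = 3 and tw(G) ≤ 3. Conversely, {2, 6, 8, 9} is a clique of size 4, and the vertices of any clique must share a bag in every tree decomposition; so some bag has ≥ 4 vertices and tw(G) ≥ 3. Combining the bounds, tw(G) = 3.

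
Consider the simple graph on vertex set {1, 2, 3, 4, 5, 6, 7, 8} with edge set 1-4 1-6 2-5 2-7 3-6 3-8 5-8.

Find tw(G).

A width-1 tree decomposition is:
Bags: B1 = {2, 7}  B2 = {2, 5}  B3 = {5, 8}  B4 = {3, 8}  B5 = {3, 6}  B6 = {1, 6}  B7 = {1, 4}
Tree: B1–B2, B2–B3, B3–B4, B4–B5, B5–B6, B6–B7
The largest bag has 2 vertices, giving width 1; this decomposition certifies tw(G) ≤ 1. Since G has at least one edge (e.g. 7–2), it is not an edgeless graph, so tw(G) ≥ 1. Therefore the treewidth is 1.

1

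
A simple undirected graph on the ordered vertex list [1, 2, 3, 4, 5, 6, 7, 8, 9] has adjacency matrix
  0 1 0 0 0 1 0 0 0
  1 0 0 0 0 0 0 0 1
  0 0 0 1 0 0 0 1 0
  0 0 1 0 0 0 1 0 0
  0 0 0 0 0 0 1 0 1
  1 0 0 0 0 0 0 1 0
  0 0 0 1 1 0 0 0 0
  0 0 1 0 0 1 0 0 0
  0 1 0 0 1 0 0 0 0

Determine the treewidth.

A width-2 tree decomposition is:
Bags: B1 = {1, 6, 8}  B2 = {1, 2, 8}  B3 = {2, 8, 9}  B4 = {5, 8, 9}  B5 = {5, 7, 8}  B6 = {4, 7, 8}  B7 = {3, 4, 8}
Tree: B1–B2, B2–B3, B3–B4, B4–B5, B5–B6, B6–B7
The largest bag has 3 vertices, giving width 2; this decomposition certifies tw(G) ≤ 2. Since 8–6–1–2–9–5–7–4–3–8 is a cycle in G, G is not acyclic. Forests are exactly the graphs of treewidth ≤ 1, so tw(G) ≥ 2. Hence tw(G) = 2 exactly.

2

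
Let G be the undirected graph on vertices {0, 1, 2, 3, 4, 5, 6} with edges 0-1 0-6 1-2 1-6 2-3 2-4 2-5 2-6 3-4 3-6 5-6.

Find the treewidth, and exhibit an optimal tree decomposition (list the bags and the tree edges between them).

Treewidth 2.
One such decomposition:
Bags: B1 = {1, 2, 6}  B2 = {2, 3, 6}  B3 = {2, 3, 4}  B4 = {2, 5, 6}  B5 = {0, 1, 6}
Tree: B1–B2, B2–B3, B2–B4, B1–B5

Every bag has size at most 3, so the width is 3 − 1 = 2 and tw(G) ≤ 2. On the other hand G contains the 3-clique {0, 1, 6}. A clique must lie in a single bag of any decomposition, so no decomposition can have width below 2. The upper and lower bounds meet at 2, so that is the treewidth.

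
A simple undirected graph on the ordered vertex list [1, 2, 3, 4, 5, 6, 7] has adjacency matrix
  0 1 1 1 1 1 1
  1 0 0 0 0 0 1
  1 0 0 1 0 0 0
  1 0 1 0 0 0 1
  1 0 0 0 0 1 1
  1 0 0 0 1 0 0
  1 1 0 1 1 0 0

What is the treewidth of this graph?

A width-2 tree decomposition is:
Bags: B1 = {1, 5, 7}  B2 = {1, 4, 7}  B3 = {1, 3, 4}  B4 = {1, 2, 7}  B5 = {1, 5, 6}
Tree: B1–B2, B2–B3, B1–B4, B1–B5
Every bag has size at most 3, so the width is 3 − 1 = 2 and tw(G) ≤ 2. On the other hand G contains the 3-clique {1, 3, 4}. A clique must lie in a single bag of any decomposition, so no decomposition can have width below 2. Hence tw(G) = 2 exactly.

2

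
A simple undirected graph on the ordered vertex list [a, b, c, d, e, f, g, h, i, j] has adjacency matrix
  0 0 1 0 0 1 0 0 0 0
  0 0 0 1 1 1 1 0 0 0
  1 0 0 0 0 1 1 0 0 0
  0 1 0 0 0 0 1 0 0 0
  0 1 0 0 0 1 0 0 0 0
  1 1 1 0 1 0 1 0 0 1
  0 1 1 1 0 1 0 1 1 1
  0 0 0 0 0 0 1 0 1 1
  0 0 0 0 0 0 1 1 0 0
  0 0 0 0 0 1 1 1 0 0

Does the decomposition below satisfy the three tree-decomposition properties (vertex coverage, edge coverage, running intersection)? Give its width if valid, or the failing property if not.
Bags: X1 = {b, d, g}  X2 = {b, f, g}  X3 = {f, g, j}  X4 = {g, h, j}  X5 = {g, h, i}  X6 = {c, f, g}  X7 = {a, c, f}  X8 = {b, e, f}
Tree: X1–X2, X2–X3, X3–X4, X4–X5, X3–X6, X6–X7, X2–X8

Yes; width 2.

Every vertex of G appears in some bag (union = {a, b, c, d, e, f, g, h, i, j}); every edge is covered by a bag; and for each vertex v the set of bags containing v is connected in the bag tree. The decomposition is therefore valid. The largest bag has 3 vertices, so the width is 2.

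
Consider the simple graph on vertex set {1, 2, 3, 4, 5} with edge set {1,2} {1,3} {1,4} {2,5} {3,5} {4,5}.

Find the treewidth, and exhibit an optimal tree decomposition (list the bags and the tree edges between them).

Every bag has size at most 3, so the width is 3 − 1 = 2 and tw(G) ≤ 2. Since 1–4–5–3–1 is a cycle in G, G is not acyclic. Forests are exactly the graphs of treewidth ≤ 1, so tw(G) ≥ 2. The upper and lower bounds meet at 2, so that is the treewidth.

Treewidth 2.
Bags: B1 = {1, 4, 5}  B2 = {1, 3, 5}  B3 = {1, 2, 5}
Tree: B1–B2, B2–B3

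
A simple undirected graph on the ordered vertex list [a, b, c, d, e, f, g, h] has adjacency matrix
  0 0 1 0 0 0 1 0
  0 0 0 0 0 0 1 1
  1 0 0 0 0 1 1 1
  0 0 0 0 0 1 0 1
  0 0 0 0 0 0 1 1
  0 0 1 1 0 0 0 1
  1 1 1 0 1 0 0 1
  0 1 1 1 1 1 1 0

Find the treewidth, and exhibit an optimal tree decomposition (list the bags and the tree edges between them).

Every bag has size at most 3, so the width is 3 − 1 = 2 and tw(G) ≤ 2. Conversely, {d, f, h} is a clique of size 3, and the vertices of any clique must share a bag in every tree decomposition; so some bag has ≥ 3 vertices and tw(G) ≥ 2. Combining the bounds, tw(G) = 2.

Treewidth 2.
One optimal decomposition is:
Bags: B1 = {c, g, h}  B2 = {a, c, g}  B3 = {b, g, h}  B4 = {c, f, h}  B5 = {d, f, h}  B6 = {e, g, h}
Tree: B1–B2, B1–B3, B1–B4, B4–B5, B3–B6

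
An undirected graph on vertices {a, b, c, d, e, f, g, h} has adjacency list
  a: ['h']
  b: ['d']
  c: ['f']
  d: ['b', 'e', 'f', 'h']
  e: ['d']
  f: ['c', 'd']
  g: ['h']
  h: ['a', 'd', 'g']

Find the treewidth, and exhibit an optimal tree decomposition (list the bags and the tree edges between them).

Treewidth 1.
One such decomposition:
Bags: B1 = {d, h}  B2 = {d, f}  B3 = {d, e}  B4 = {b, d}  B5 = {g, h}  B6 = {a, h}  B7 = {c, f}
Tree: B1–B2, B1–B3, B2–B4, B1–B5, B1–B6, B2–B7

Every bag has size at most 2, so the width is 2 − 1 = 1 and tw(G) ≤ 1. Since G has at least one edge (e.g. h–d), it is not an edgeless graph, so tw(G) ≥ 1. Hence tw(G) = 1 exactly.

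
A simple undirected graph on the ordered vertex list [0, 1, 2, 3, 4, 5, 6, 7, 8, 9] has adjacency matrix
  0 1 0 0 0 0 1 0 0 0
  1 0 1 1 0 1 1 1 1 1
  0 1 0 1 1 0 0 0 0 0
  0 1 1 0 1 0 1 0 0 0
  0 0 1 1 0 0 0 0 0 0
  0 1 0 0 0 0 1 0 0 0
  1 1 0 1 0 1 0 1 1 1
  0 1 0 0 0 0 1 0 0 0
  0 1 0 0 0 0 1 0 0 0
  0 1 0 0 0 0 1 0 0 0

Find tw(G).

2

A width-2 tree decomposition is:
Bags: B1 = {1, 5, 6}  B2 = {1, 3, 6}  B3 = {1, 2, 3}  B4 = {1, 6, 8}  B5 = {0, 1, 6}  B6 = {2, 3, 4}  B7 = {1, 6, 7}  B8 = {1, 6, 9}
Tree: B1–B2, B2–B3, B1–B4, B1–B5, B3–B6, B5–B7, B4–B8
Every bag has size at most 3, so the width is 3 − 1 = 2 and tw(G) ≤ 2. On the other hand G contains the 3-clique {1, 2, 3}. A clique must lie in a single bag of any decomposition, so no decomposition can have width below 2. Hence tw(G) = 2 exactly.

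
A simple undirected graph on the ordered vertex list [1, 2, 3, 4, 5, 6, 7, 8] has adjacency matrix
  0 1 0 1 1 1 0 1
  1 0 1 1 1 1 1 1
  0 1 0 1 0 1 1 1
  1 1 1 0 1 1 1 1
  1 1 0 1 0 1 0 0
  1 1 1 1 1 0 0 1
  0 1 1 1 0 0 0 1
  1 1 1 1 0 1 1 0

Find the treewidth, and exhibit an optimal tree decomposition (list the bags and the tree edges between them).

Treewidth 4.
One such decomposition:
Bags: B1 = {1, 2, 4, 6, 8}  B2 = {1, 2, 4, 5, 6}  B3 = {2, 3, 4, 6, 8}  B4 = {2, 3, 4, 7, 8}
Tree: B1–B2, B1–B3, B3–B4

Every bag has size at most 5, so the width is 5 − 1 = 4 and tw(G) ≤ 4. Conversely, {1, 2, 4, 6, 8} is a clique of size 5, and the vertices of any clique must share a bag in every tree decomposition; so some bag has ≥ 5 vertices and tw(G) ≥ 4. Therefore the treewidth is 4.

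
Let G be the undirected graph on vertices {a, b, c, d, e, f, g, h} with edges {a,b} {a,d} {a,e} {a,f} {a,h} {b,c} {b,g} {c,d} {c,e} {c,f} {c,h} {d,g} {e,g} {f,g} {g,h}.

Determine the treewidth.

A width-3 tree decomposition is:
Bags: B1 = {a, c, d, g}  B2 = {a, b, c, g}  B3 = {a, c, f, g}  B4 = {a, c, e, g}  B5 = {a, c, g, h}
Tree: B1–B2, B2–B3, B3–B4, B4–B5
The largest bag has 4 vertices, giving width 3; this decomposition certifies tw(G) ≤ 3. For the lower bound: the 4 vertex sets {c,d}, {a,b}, {g}, {f} are disjoint, each induces a connected subgraph, and every pair is joined by at least one edge of G. Contracting each set to a single vertex therefore yields K_{4} as a minor, and since treewidth is minor-monotone, tw(G) ≥ tw(K_{4}) = 3. Therefore the treewidth is 3.

3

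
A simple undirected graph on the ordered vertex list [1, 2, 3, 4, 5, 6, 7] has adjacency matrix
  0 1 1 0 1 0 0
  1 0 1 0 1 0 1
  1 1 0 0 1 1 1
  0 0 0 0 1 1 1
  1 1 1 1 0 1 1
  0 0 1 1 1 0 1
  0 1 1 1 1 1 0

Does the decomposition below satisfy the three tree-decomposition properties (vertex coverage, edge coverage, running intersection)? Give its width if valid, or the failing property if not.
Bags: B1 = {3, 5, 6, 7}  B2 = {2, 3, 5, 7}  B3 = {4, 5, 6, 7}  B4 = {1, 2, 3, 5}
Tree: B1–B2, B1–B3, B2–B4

Yes; width 3.

Vertex coverage: the bags together contain {1, 2, 3, 4, 5, 6, 7}, the full vertex set. Edge coverage: each edge of G has both endpoints in at least one bag. Running intersection: for every vertex, the bags containing it form a connected subtree. All three properties hold, so this is a valid tree decomposition of width max|bag| − 1 = 3, and hence tw(G) ≤ 3.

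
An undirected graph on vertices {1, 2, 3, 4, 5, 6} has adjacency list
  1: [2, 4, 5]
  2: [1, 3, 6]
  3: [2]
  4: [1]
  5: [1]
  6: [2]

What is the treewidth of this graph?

1

A width-1 tree decomposition is:
Bags: B1 = {2, 3}  B2 = {1, 2}  B3 = {1, 4}  B4 = {2, 6}  B5 = {1, 5}
Tree: B1–B2, B2–B3, B2–B4, B3–B5
Every bag has size at most 2, so the width is 2 − 1 = 1 and tw(G) ≤ 1. Any graph with an edge has treewidth ≥ 1, and G has the edge 3–2. Hence tw(G) = 1 exactly.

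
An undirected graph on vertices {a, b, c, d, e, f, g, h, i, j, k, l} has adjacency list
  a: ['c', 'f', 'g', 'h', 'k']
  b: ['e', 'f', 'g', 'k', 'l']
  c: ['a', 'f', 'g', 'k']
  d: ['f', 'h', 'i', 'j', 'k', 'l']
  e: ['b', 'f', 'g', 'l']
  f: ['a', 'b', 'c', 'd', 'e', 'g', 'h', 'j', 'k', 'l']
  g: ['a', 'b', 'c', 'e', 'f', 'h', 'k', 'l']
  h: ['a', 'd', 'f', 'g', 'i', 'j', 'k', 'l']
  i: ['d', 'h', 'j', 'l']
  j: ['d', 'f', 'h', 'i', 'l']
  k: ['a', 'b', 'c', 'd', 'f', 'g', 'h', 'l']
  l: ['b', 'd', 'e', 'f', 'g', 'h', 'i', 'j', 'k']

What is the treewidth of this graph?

4

A width-4 tree decomposition is:
Bags: B1 = {b, f, g, k, l}  B2 = {f, g, h, k, l}  B3 = {d, f, h, k, l}  B4 = {b, e, f, g, l}  B5 = {d, f, h, j, l}  B6 = {d, h, i, j, l}  B7 = {a, f, g, h, k}  B8 = {a, c, f, g, k}
Tree: B1–B2, B2–B3, B1–B4, B3–B5, B5–B6, B2–B7, B7–B8
Each bag holds 5 vertices, so the decomposition has width 4, which upper-bounds the treewidth. Conversely, {d, f, h, j, l} is a clique of size 5, and the vertices of any clique must share a bag in every tree decomposition; so some bag has ≥ 5 vertices and tw(G) ≥ 4. The upper and lower bounds meet at 4, so that is the treewidth.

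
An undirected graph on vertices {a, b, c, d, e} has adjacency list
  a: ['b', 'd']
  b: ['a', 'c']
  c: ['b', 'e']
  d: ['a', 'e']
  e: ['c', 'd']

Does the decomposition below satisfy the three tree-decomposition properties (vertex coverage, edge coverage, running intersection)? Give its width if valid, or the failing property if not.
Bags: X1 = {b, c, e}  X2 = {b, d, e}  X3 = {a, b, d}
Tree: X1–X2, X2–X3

Checking the three conditions: (i) the bags cover all of {a, b, c, d, e}; (ii) for each edge, some bag contains both endpoints; (iii) the bags containing any fixed vertex form a subtree. All hold, so the decomposition is valid with width 3 − 1 = 2.

Yes; width 2.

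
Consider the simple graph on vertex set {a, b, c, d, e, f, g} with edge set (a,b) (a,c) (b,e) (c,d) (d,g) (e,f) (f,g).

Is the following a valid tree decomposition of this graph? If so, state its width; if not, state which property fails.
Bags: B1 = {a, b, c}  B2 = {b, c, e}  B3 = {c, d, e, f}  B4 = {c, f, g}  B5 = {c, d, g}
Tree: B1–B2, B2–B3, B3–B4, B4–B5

No — bags containing vertex d are not connected in the tree.

A tree decomposition must satisfy three properties: every vertex lies in some bag; for every edge, both endpoints lie together in some bag; and for every vertex, the bags containing it form a connected subtree. Here bags containing vertex d are not connected in the tree, so the decomposition is invalid.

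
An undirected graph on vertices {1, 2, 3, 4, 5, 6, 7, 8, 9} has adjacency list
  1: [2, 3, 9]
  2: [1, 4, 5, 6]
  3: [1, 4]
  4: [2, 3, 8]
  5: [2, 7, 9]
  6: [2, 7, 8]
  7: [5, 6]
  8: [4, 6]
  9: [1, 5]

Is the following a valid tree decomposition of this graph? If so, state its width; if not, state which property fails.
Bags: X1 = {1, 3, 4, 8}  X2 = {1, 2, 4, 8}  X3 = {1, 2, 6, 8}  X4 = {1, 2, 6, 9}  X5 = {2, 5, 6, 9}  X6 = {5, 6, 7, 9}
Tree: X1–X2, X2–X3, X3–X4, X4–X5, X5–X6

Every vertex of G appears in some bag (union = {1, 2, 3, 4, 5, 6, 7, 8, 9}); every edge is covered by a bag; and for each vertex v the set of bags containing v is connected in the bag tree. The decomposition is therefore valid. The largest bag has 4 vertices, so the width is 3.

Yes; width 3.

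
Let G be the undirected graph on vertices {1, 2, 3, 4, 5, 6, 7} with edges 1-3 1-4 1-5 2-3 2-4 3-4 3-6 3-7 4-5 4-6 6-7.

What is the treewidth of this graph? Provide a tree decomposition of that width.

Treewidth 2.
Bags: B1 = {2, 3, 4}  B2 = {1, 3, 4}  B3 = {1, 4, 5}  B4 = {3, 4, 6}  B5 = {3, 6, 7}
Tree: B1–B2, B2–B3, B2–B4, B4–B5

The largest bag has 3 vertices, giving width 2; this decomposition certifies tw(G) ≤ 2. Conversely, {1, 3, 4} is a clique of size 3, and the vertices of any clique must share a bag in every tree decomposition; so some bag has ≥ 3 vertices and tw(G) ≥ 2. Hence tw(G) = 2 exactly.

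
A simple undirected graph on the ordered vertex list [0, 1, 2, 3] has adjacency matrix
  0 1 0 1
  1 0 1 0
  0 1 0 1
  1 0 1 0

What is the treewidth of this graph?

2

A width-2 tree decomposition is:
Bags: B1 = {0, 2, 3}  B2 = {0, 1, 2}
Tree: B1–B2
Each bag holds 3 vertices, so the decomposition has width 2, which upper-bounds the treewidth. Since 2–3–0–1–2 is a cycle in G, G is not acyclic. Forests are exactly the graphs of treewidth ≤ 1, so tw(G) ≥ 2. Hence tw(G) = 2 exactly.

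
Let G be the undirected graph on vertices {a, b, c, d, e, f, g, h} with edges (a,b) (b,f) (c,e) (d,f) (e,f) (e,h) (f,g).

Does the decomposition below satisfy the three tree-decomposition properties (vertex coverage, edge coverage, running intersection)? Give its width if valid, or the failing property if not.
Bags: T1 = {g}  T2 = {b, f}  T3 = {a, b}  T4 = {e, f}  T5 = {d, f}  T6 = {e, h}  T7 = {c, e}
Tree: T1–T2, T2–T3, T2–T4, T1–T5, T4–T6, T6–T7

A tree decomposition must satisfy three properties: every vertex lies in some bag; for every edge, both endpoints lie together in some bag; and for every vertex, the bags containing it form a connected subtree. Here edge (f,g) lies in no bag, so the decomposition is invalid.

No — edge (f,g) lies in no bag.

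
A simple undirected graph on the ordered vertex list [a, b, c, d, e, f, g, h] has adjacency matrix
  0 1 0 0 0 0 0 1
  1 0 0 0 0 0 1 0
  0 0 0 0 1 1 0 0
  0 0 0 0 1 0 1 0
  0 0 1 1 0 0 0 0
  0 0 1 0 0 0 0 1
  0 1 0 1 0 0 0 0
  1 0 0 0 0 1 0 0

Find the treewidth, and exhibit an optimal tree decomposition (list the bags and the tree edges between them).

Treewidth 2.
Bags: B1 = {b, d, g}  B2 = {b, d, e}  B3 = {b, c, e}  B4 = {b, c, f}  B5 = {b, f, h}  B6 = {a, b, h}
Tree: B1–B2, B2–B3, B3–B4, B4–B5, B5–B6

Every bag has size at most 3, so the width is 3 − 1 = 2 and tw(G) ≤ 2. Since b–g–d–e–c–f–h–a–b is a cycle in G, G is not acyclic. Forests are exactly the graphs of treewidth ≤ 1, so tw(G) ≥ 2. Therefore the treewidth is 2.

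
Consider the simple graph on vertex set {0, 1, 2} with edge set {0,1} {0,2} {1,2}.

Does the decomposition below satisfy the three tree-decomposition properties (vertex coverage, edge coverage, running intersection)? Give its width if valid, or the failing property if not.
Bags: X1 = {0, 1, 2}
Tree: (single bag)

Every vertex of G appears in some bag (union = {0, 1, 2}); every edge is covered by a bag; and for each vertex v the set of bags containing v is connected in the bag tree. The decomposition is therefore valid. The largest bag has 3 vertices, so the width is 2.

Yes; width 2.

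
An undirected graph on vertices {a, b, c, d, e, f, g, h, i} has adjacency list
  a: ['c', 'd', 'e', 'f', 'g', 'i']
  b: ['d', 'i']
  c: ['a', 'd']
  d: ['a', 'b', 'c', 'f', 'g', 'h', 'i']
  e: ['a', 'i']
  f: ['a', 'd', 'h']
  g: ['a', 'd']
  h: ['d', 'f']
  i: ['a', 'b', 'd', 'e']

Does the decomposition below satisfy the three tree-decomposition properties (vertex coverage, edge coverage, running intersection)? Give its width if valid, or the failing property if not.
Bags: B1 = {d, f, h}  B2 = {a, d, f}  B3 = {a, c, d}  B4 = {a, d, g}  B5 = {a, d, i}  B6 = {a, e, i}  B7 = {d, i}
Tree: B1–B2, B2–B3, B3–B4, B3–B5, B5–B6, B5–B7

No — vertex b appears in no bag.

A tree decomposition must satisfy three properties: every vertex lies in some bag; for every edge, both endpoints lie together in some bag; and for every vertex, the bags containing it form a connected subtree. Here vertex b appears in no bag, so the decomposition is invalid.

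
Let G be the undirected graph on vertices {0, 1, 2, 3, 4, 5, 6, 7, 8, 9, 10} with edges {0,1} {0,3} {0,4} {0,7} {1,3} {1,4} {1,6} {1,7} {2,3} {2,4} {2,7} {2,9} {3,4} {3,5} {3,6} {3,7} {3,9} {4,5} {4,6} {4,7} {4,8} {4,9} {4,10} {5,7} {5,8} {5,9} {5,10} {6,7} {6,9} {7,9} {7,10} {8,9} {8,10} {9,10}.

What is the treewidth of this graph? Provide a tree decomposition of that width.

Treewidth 4.
One such decomposition:
Bags: B1 = {3, 4, 5, 7, 9}  B2 = {3, 4, 6, 7, 9}  B3 = {2, 3, 4, 7, 9}  B4 = {1, 3, 4, 6, 7}  B5 = {4, 5, 7, 9, 10}  B6 = {4, 5, 8, 9, 10}  B7 = {0, 1, 3, 4, 7}
Tree: B1–B2, B2–B3, B2–B4, B1–B5, B5–B6, B4–B7

Every bag has size at most 5, so the width is 5 − 1 = 4 and tw(G) ≤ 4. For the lower bound, the 5 vertices {4, 5, 8, 9, 10} are pairwise adjacent, and any tree decomposition puts a clique entirely inside one bag — forcing width ≥ 4. The upper and lower bounds meet at 4, so that is the treewidth.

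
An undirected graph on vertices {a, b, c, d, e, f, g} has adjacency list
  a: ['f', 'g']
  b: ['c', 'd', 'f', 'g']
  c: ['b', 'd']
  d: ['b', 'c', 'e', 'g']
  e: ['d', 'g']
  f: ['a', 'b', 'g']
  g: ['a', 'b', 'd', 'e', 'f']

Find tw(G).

2

A width-2 tree decomposition is:
Bags: B1 = {b, d, g}  B2 = {b, f, g}  B3 = {b, c, d}  B4 = {a, f, g}  B5 = {d, e, g}
Tree: B1–B2, B1–B3, B2–B4, B1–B5
Each bag holds 3 vertices, so the decomposition has width 2, which upper-bounds the treewidth. On the other hand G contains the 3-clique {d, e, g}. A clique must lie in a single bag of any decomposition, so no decomposition can have width below 2. The upper and lower bounds meet at 2, so that is the treewidth.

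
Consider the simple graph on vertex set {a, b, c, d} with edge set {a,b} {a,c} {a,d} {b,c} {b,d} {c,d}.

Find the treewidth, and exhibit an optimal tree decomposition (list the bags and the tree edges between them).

A single bag containing all 4 vertices is trivially a valid decomposition of width 3. For the lower bound, the 4 vertices {a, b, c, d} are pairwise adjacent, and any tree decomposition puts a clique entirely inside one bag — forcing width ≥ 3. Hence tw(G) = 3 exactly.

Treewidth 3.
Bags: B1 = {a, b, c, d}
Tree: (single bag)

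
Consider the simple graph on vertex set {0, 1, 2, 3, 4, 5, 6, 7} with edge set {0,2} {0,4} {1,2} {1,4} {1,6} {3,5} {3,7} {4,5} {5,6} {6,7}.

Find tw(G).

A width-2 tree decomposition is:
Bags: B1 = {3, 5, 7}  B2 = {5, 6, 7}  B3 = {4, 5, 6}  B4 = {1, 4, 6}  B5 = {0, 1, 4}  B6 = {0, 1, 2}
Tree: B1–B2, B2–B3, B3–B4, B4–B5, B5–B6
The largest bag has 3 vertices, giving width 2; this decomposition certifies tw(G) ≤ 2. Since 3–7–6–5–3 is a cycle in G, G is not acyclic. Forests are exactly the graphs of treewidth ≤ 1, so tw(G) ≥ 2. Therefore the treewidth is 2.

2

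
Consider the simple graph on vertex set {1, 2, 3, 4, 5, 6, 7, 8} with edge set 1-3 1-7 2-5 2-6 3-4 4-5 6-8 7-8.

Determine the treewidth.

A width-2 tree decomposition is:
Bags: B1 = {1, 7, 8}  B2 = {1, 6, 8}  B3 = {1, 2, 6}  B4 = {1, 2, 5}  B5 = {1, 4, 5}  B6 = {1, 3, 4}
Tree: B1–B2, B2–B3, B3–B4, B4–B5, B5–B6
Every bag has size at most 3, so the width is 3 − 1 = 2 and tw(G) ≤ 2. For the lower bound, G contains the cycle 1–7–8–6–2–5–4–3–1, so G is not a forest; only forests have treewidth ≤ 1, hence tw(G) ≥ 2. Hence tw(G) = 2 exactly.

2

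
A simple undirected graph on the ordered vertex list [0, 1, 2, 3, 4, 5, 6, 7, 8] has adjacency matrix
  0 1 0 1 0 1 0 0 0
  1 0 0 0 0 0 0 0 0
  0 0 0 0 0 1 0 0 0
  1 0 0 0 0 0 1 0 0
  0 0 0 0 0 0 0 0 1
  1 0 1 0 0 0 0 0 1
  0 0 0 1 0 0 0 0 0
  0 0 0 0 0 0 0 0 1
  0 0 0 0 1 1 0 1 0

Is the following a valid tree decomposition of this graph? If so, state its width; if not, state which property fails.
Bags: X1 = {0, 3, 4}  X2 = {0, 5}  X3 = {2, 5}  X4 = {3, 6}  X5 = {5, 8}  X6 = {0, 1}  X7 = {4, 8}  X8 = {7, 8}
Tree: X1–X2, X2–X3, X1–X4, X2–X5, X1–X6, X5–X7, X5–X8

No — bags containing vertex 4 are not connected in the tree.

A tree decomposition must satisfy three properties: every vertex lies in some bag; for every edge, both endpoints lie together in some bag; and for every vertex, the bags containing it form a connected subtree. Here bags containing vertex 4 are not connected in the tree, so the decomposition is invalid.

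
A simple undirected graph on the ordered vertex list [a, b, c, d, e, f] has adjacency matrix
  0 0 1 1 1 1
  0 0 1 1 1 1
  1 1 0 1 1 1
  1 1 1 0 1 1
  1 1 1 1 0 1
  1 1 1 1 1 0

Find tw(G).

A width-4 tree decomposition is:
Bags: B1 = {b, c, d, e, f}  B2 = {a, c, d, e, f}
Tree: B1–B2
Every bag has size at most 5, so the width is 5 − 1 = 4 and tw(G) ≤ 4. On the other hand G contains the 5-clique {a, c, d, e, f}. A clique must lie in a single bag of any decomposition, so no decomposition can have width below 4. Hence tw(G) = 4 exactly.

4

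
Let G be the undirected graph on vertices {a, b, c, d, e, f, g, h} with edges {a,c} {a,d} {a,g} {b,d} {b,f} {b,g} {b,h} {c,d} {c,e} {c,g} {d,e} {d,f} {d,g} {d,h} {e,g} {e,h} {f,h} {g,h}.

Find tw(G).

A width-3 tree decomposition is:
Bags: B1 = {b, d, f, h}  B2 = {b, d, g, h}  B3 = {d, e, g, h}  B4 = {c, d, e, g}  B5 = {a, c, d, g}
Tree: B1–B2, B2–B3, B3–B4, B4–B5
Every bag has size at most 4, so the width is 4 − 1 = 3 and tw(G) ≤ 3. On the other hand G contains the 4-clique {d, e, g, h}. A clique must lie in a single bag of any decomposition, so no decomposition can have width below 3. Combining the bounds, tw(G) = 3.

3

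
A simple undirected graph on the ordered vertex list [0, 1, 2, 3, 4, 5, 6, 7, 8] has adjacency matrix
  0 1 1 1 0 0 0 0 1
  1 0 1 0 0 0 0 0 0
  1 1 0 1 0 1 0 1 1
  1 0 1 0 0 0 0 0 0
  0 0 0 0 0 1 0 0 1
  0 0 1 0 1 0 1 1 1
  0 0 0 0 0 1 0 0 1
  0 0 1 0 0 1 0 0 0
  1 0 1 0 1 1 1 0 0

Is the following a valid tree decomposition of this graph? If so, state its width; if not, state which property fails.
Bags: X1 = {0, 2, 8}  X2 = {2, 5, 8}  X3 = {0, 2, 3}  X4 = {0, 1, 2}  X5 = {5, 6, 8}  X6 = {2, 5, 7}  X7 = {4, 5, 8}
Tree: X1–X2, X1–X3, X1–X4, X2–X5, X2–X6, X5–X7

Vertex coverage: the bags together contain {0, 1, 2, 3, 4, 5, 6, 7, 8}, the full vertex set. Edge coverage: each edge of G has both endpoints in at least one bag. Running intersection: for every vertex, the bags containing it form a connected subtree. All three properties hold, so this is a valid tree decomposition of width max|bag| − 1 = 2, and hence tw(G) ≤ 2.

Yes; width 2.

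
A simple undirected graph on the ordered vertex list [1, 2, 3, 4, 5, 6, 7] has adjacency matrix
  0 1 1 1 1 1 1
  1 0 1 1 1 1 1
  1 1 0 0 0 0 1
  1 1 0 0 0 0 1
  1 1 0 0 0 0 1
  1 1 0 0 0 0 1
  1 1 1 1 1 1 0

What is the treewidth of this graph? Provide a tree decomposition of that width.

The largest bag has 4 vertices, giving width 3; this decomposition certifies tw(G) ≤ 3. For the lower bound, the 4 vertices {1, 2, 3, 7} are pairwise adjacent, and any tree decomposition puts a clique entirely inside one bag — forcing width ≥ 3. Combining the bounds, tw(G) = 3.

Treewidth 3.
Bags: B1 = {1, 2, 5, 7}  B2 = {1, 2, 6, 7}  B3 = {1, 2, 4, 7}  B4 = {1, 2, 3, 7}
Tree: B1–B2, B2–B3, B2–B4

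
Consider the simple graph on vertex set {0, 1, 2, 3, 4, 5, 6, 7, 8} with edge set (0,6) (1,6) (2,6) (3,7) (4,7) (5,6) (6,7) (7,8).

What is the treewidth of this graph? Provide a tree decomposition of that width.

Treewidth 1.
One optimal decomposition is:
Bags: B1 = {0, 6}  B2 = {6, 7}  B3 = {7, 8}  B4 = {3, 7}  B5 = {5, 6}  B6 = {4, 7}  B7 = {2, 6}  B8 = {1, 6}
Tree: B1–B2, B2–B3, B3–B4, B1–B5, B4–B6, B5–B7, B2–B8

The largest bag has 2 vertices, giving width 1; this decomposition certifies tw(G) ≤ 1. G has an edge, so its treewidth is at least 1. Therefore the treewidth is 1.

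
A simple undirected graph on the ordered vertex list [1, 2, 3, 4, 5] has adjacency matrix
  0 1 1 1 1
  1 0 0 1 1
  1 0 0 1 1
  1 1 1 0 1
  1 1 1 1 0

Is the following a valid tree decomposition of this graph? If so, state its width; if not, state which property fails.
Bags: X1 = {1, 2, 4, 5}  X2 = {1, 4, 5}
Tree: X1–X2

No — vertex 3 appears in no bag.

A tree decomposition must satisfy three properties: every vertex lies in some bag; for every edge, both endpoints lie together in some bag; and for every vertex, the bags containing it form a connected subtree. Here vertex 3 appears in no bag, so the decomposition is invalid.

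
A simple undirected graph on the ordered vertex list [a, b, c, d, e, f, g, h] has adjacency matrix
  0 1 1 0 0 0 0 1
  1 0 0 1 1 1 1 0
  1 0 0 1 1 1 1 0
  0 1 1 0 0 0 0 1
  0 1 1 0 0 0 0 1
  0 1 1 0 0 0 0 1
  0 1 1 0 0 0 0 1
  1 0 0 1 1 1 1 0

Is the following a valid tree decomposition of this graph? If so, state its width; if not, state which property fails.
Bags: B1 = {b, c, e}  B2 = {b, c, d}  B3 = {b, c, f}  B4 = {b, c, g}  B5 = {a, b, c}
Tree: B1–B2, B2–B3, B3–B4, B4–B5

A tree decomposition must satisfy three properties: every vertex lies in some bag; for every edge, both endpoints lie together in some bag; and for every vertex, the bags containing it form a connected subtree. Here vertex h appears in no bag, so the decomposition is invalid.

No — vertex h appears in no bag.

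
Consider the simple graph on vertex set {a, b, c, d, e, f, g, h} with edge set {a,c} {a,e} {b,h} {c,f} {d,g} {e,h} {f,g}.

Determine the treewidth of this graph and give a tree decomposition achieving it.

Treewidth 1.
One optimal decomposition is:
Bags: B1 = {d, g}  B2 = {f, g}  B3 = {c, f}  B4 = {a, c}  B5 = {a, e}  B6 = {e, h}  B7 = {b, h}
Tree: B1–B2, B2–B3, B3–B4, B4–B5, B5–B6, B6–B7

Each bag holds 2 vertices, so the decomposition has width 1, which upper-bounds the treewidth. Since G has at least one edge (e.g. d–g), it is not an edgeless graph, so tw(G) ≥ 1. The upper and lower bounds meet at 1, so that is the treewidth.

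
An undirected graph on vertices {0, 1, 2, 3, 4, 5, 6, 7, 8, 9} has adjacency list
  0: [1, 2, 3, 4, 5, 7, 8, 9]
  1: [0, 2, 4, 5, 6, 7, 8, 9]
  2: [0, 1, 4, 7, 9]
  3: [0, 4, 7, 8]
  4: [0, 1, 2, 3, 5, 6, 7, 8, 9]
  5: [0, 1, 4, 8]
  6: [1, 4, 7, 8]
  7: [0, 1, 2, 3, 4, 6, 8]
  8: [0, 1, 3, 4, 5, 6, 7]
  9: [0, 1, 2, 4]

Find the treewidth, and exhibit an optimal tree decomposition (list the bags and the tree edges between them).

Treewidth 4.
Bags: B1 = {0, 1, 4, 7, 8}  B2 = {0, 3, 4, 7, 8}  B3 = {0, 1, 2, 4, 7}  B4 = {1, 4, 6, 7, 8}  B5 = {0, 1, 2, 4, 9}  B6 = {0, 1, 4, 5, 8}
Tree: B1–B2, B1–B3, B1–B4, B3–B5, B1–B6

Each bag holds 5 vertices, so the decomposition has width 4, which upper-bounds the treewidth. On the other hand G contains the 5-clique {0, 1, 4, 5, 8}. A clique must lie in a single bag of any decomposition, so no decomposition can have width below 4. Therefore the treewidth is 4.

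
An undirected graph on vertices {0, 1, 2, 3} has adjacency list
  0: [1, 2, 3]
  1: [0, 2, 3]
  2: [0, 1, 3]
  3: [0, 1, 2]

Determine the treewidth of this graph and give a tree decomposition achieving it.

With just one bag of size 4, the width is 4 − 1 = 3, so tw(G) ≤ 3. Conversely, {0, 1, 2, 3} is a clique of size 4, and the vertices of any clique must share a bag in every tree decomposition; so some bag has ≥ 4 vertices and tw(G) ≥ 3. Combining the bounds, tw(G) = 3.

Treewidth 3.
Bags: B1 = {0, 1, 2, 3}
Tree: (single bag)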